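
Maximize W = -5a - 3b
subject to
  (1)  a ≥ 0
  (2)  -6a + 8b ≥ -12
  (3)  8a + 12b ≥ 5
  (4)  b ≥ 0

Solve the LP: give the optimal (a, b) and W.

a = 0, b = 5/12, maximum W = -5/4

The feasible region is unbounded (it extends along (0, 1), (4, 3)), but W strictly decreases along every unbounded feasible direction, so there is no improving ray and the maximum is attained at a vertex.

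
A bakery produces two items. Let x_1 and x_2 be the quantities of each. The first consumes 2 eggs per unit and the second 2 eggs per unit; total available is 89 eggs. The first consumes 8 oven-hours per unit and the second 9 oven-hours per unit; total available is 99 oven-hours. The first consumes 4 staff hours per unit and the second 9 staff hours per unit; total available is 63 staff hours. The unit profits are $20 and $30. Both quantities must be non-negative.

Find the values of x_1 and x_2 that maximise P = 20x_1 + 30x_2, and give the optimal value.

x_1 = 9, x_2 = 3, maximum P = 270

Vertices and P = 20x_1 + 30x_2:
  (0, 0) → P = 0
  (0, 7) → P = 210
  (99/8, 0) → P = 495/2
  (9, 3) → P = 270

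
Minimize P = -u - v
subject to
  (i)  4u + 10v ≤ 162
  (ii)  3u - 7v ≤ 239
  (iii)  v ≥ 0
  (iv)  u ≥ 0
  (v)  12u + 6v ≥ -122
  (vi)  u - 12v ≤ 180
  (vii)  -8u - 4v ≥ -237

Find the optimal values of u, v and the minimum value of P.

u = 861/32, v = 87/16, minimum P = -1035/32

Vertices and P = -u - v:
  (0, 81/5) → P = -81/5
  (861/32, 87/16) → P = -1035/32
  (0, 0) → P = 0
  (237/8, 0) → P = -237/8

The binding constraints are 4u + 10v = 162 and -8u - 4v = -237.
Solving simultaneously gives u = 861/32, v = 87/16.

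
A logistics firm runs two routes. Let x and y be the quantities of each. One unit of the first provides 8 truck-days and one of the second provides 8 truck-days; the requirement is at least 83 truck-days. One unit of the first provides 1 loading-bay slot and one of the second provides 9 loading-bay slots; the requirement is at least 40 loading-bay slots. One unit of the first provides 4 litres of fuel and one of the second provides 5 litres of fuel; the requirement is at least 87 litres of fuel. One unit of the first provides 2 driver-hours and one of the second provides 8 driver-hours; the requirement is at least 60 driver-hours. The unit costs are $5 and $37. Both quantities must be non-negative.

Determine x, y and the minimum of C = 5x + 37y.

Vertices and C = 5x + 37y:
  (0, 87/5) → C = 3219/5
  (40, 0) → C = 200
  (22, 2) → C = 184
  (18, 3) → C = 201
The feasible region is unbounded (it extends along (0, 1), (1, 0)), but C strictly increases along every unbounded feasible direction, so there is no improving ray and the minimum is attained at a vertex.

x = 22, y = 2, minimum C = 184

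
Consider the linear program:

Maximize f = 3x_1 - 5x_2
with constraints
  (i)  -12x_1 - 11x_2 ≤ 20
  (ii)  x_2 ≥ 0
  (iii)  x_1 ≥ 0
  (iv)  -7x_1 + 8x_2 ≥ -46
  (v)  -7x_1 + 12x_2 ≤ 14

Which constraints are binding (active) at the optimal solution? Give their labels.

(ii) and (iv)

Extreme points and f = 3x_1 - 5x_2:
  (0, 0) → f = 0
  (46/7, 0) → f = 138/7
  (0, 7/6) → f = -35/6
  (166/7, 15) → f = -27/7

The maximum is at (46/7, 0). Substituting into each constraint, equality holds for (ii) and (iv); the remaining constraints have slack.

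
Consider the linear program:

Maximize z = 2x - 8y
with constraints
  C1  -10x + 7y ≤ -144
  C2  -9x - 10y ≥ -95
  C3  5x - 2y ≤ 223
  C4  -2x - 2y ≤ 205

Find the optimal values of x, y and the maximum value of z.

x = 18/7, y = -1471/14, maximum z = 5920/7

Vertices and z = 2x - 8y:
  (2105/163, -346/163) → z = 6978/163
  (-1147/34, -1169/17) → z = 8205/17
  (605/17, -383/17) → z = 4274/17
  (18/7, -1471/14) → z = 5920/7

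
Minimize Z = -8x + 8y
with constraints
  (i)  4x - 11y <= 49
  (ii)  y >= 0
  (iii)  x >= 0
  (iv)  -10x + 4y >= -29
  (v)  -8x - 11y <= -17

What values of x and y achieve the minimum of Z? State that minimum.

x = 29/10, y = 0, minimum Z = -116/5

Corner points and Z = -8x + 8y:
  (29/10, 0) → Z = -116/5
  (17/8, 0) → Z = -17
  (0, 17/11) → Z = 136/11
The feasible region is unbounded (it extends along (0, 1), (2, 5)), but Z strictly increases along every unbounded feasible direction, so there is no improving ray and the minimum is attained at a vertex.

At the optimal vertex, y = 0 and -10x + 4y = -29.
Solving simultaneously gives x = 29/10, y = 0.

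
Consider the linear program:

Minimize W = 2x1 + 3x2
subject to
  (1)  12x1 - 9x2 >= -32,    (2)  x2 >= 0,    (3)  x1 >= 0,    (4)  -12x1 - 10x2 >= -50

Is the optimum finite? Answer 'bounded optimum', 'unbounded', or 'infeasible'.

Vertices and W = 2x1 + 3x2:
  (0, 32/9) → W = 32/3
  (65/114, 82/19) → W = 803/57
  (0, 0) → W = 0
  (25/6, 0) → W = 25/3
The feasible region has finitely many vertices and no improving ray; the minimum is 0 at (0, 0).

bounded optimum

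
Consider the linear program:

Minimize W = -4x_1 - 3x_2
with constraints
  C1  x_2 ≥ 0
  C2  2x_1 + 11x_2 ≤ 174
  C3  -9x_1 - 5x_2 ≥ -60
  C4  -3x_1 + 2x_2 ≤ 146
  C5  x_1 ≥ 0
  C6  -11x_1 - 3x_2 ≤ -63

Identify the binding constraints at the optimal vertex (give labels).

C3 and C6

Vertices and W = -4x_1 - 3x_2:
  (20/3, 0) → W = -80/3
  (63/11, 0) → W = -252/11
  (135/28, 93/28) → W = -117/4

The minimum is at (135/28, 93/28). Substituting into each constraint, equality holds for C3 and C6; the remaining constraints have slack.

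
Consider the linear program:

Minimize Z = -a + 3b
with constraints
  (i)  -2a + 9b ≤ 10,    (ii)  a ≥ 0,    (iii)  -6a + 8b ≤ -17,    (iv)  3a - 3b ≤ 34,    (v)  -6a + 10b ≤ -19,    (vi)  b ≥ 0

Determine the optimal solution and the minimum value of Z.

At the optimal vertex, 3a - 3b = 34 and b = 0.
Solving simultaneously gives a = 34/3, b = 0.

a = 34/3, b = 0, minimum Z = -34/3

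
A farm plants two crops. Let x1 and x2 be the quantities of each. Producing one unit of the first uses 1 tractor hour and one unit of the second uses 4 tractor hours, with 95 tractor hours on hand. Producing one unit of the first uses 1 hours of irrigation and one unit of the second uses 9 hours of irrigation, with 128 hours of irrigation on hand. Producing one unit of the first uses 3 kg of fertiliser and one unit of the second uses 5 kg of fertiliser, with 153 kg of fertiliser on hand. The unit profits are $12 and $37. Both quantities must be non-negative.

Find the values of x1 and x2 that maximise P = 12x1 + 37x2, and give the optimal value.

x1 = 67/2, x2 = 21/2, maximum P = 1581/2

Vertices and P = 12x1 + 37x2:
  (0, 0) → P = 0
  (0, 128/9) → P = 4736/9
  (51, 0) → P = 612
  (67/2, 21/2) → P = 1581/2

The optimum lies where x1 + 9x2 = 128 and 3x1 + 5x2 = 153.
Solving simultaneously gives x1 = 67/2, x2 = 21/2.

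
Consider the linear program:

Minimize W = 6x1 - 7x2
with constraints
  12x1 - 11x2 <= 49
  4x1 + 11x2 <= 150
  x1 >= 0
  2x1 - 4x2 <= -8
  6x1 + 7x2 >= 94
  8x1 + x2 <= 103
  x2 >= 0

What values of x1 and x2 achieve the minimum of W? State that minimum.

Vertices and W = 6x1 - 7x2:
  (142/13, 97/13) → W = 173/13
  (591/50, 211/25) → W = 296/25
  (0, 150/11) → W = -1050/11
  (983/84, 197/21) → W = 191/42
  (0, 94/7) → W = -94
  (160/19, 118/19) → W = 134/19

x1 = 0, x2 = 150/11, minimum W = -1050/11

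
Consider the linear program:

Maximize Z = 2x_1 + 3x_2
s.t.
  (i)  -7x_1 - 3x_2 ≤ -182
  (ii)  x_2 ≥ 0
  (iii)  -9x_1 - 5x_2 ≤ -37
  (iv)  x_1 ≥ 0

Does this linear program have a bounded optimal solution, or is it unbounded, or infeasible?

unbounded

From the feasible point (26, 0), moving in the direction (0, 1) keeps every constraint satisfied while Z increases without bound.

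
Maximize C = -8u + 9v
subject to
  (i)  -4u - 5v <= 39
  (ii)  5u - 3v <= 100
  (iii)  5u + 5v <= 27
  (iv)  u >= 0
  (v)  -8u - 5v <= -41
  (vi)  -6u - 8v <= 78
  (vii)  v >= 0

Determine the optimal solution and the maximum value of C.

u = 14/3, v = 11/15, maximum C = -461/15

Corner points and C = -8u + 9v:
  (14/3, 11/15) → C = -461/15
  (27/5, 0) → C = -216/5
  (41/8, 0) → C = -41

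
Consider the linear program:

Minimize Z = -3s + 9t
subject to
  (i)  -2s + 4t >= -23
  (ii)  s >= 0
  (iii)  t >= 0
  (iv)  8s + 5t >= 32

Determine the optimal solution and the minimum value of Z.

Vertices and Z = -3s + 9t:
  (23/2, 0) → Z = -69/2
  (0, 32/5) → Z = 288/5
  (4, 0) → Z = -12
The feasible region is unbounded (it extends along (0, 1), (2, 1)), but Z strictly increases along every unbounded feasible direction, so there is no improving ray and the minimum is attained at a vertex.

At the optimal vertex, -2s + 4t = -23 and t = 0.
Solving simultaneously gives s = 23/2, t = 0.

s = 23/2, t = 0, minimum Z = -69/2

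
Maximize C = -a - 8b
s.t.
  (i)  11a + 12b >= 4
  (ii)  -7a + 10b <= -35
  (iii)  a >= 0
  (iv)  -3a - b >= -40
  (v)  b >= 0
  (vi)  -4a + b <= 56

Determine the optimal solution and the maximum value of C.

Vertices and C = -a - 8b:
  (435/37, 175/37) → C = -1835/37
  (5, 0) → C = -5
  (40/3, 0) → C = -40/3

The optimum lies where -7a + 10b = -35 and b = 0.
Solving simultaneously gives a = 5, b = 0.

a = 5, b = 0, maximum C = -5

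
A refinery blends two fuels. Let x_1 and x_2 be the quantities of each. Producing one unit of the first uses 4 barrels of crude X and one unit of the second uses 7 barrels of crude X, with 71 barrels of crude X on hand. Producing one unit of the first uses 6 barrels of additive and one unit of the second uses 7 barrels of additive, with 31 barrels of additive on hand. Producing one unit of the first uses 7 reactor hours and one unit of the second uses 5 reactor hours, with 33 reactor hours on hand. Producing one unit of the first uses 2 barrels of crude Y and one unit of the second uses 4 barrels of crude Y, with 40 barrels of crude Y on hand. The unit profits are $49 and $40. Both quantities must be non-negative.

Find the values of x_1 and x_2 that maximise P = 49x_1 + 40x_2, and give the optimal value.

The optimum lies where 6x_1 + 7x_2 = 31 and 7x_1 + 5x_2 = 33.
Solving simultaneously gives x_1 = 4, x_2 = 1.

x_1 = 4, x_2 = 1, maximum P = 236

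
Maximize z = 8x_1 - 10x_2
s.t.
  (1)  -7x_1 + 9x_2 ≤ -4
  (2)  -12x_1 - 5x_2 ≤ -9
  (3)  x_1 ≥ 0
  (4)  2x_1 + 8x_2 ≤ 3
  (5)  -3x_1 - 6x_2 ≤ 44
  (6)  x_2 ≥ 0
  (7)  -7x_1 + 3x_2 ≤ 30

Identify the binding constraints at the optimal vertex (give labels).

(4) and (6)

Extreme points and z = 8x_1 - 10x_2:
  (101/143, 15/143) → z = 658/143
  (59/74, 13/74) → z = 171/37
  (3/4, 0) → z = 6
  (3/2, 0) → z = 12

The maximum is at (3/2, 0). Substituting into each constraint, equality holds for (4) and (6); the remaining constraints have slack.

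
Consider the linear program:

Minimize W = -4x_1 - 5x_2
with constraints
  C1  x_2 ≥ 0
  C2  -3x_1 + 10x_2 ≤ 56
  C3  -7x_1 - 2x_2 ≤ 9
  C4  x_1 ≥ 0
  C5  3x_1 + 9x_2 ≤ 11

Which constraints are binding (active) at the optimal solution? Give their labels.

Feasible corners and W = -4x_1 - 5x_2:
  (0, 0) → W = 0
  (11/3, 0) → W = -44/3
  (0, 11/9) → W = -55/9

The minimum is at (11/3, 0). Substituting into each constraint, equality holds for C1 and C5; the remaining constraints have slack.

C1 and C5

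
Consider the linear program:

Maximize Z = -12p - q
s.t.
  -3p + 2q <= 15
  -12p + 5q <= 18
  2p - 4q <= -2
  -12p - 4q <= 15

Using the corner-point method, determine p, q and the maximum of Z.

The feasible region is unbounded (it extends along (2, 1), (2, 3)), but Z strictly decreases along every unbounded feasible direction, so there is no improving ray and the maximum is attained at a vertex.

p = -49/36, q = 1/3, maximum Z = 16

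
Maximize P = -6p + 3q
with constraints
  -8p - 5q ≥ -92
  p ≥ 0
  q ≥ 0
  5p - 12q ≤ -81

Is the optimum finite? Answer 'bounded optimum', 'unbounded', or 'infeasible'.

bounded optimum

Extreme points and P = -6p + 3q:
  (0, 92/5) → P = 276/5
  (699/121, 1108/121) → P = -870/121
  (0, 27/4) → P = 81/4
The feasible region has finitely many vertices and no improving ray; the maximum is 276/5 at (0, 92/5).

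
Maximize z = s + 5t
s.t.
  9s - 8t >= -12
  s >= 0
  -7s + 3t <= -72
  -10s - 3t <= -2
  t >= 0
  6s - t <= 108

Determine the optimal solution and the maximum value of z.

s = 292/13, t = 348/13, maximum z = 2032/13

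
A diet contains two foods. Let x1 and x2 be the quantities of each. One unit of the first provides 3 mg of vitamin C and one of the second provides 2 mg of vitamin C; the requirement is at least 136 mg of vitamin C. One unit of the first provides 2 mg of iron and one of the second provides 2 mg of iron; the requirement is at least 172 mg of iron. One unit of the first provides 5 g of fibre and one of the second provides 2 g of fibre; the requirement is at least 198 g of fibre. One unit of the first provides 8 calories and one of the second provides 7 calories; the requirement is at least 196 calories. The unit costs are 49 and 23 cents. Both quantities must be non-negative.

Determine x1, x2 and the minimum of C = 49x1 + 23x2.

Vertices and C = 49x1 + 23x2:
  (0, 99) → C = 2277
  (86, 0) → C = 4214
  (26/3, 232/3) → C = 6610/3
The feasible region is unbounded (it extends along (0, 1), (1, 0)), but C strictly increases along every unbounded feasible direction, so there is no improving ray and the minimum is attained at a vertex.

At the optimal vertex, 2x1 + 2x2 = 172 and 5x1 + 2x2 = 198.
Solving simultaneously gives x1 = 26/3, x2 = 232/3.

x1 = 26/3, x2 = 232/3, minimum C = 6610/3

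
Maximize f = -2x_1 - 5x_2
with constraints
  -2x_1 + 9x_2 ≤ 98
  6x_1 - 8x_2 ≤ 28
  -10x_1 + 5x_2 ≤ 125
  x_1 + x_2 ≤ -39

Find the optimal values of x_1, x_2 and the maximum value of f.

Extreme points and f = -2x_1 - 5x_2:
  (-114/5, -103/5) → f = 743/5
  (-142/7, -131/7) → f = 939/7
  (-64/3, -53/3) → f = 131

At the optimal vertex, 6x_1 - 8x_2 = 28 and -10x_1 + 5x_2 = 125.
Solving simultaneously gives x_1 = -114/5, x_2 = -103/5.

x_1 = -114/5, x_2 = -103/5, maximum f = 743/5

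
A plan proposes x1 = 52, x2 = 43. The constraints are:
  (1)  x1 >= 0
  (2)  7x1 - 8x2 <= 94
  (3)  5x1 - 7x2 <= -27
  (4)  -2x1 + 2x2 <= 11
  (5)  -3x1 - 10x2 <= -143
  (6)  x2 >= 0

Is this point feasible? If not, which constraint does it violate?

feasible

(1): 52 ≥ 0 ✓
(2): 20 ≤ 94 ✓
(3): -41 ≤ -27 ✓
(4): -18 ≤ 11 ✓
(5): -586 ≤ -143 ✓
(6): 43 ≥ 0 ✓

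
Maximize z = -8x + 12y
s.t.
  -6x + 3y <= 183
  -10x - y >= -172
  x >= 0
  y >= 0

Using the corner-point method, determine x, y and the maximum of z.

The binding constraints are -6x + 3y = 183 and -10x - y = -172.
Solving simultaneously gives x = 37/4, y = 159/2.

x = 37/4, y = 159/2, maximum z = 880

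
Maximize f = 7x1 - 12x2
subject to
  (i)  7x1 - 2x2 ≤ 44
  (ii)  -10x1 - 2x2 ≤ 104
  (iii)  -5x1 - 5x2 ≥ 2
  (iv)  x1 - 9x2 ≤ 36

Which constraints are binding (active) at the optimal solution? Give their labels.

Vertices and f = 7x1 - 12x2:
  (-129/10, 25/2) → f = -2403/10
  (-216/23, -116/23) → f = -120/23
  (81/25, -91/25) → f = 1659/25

The maximum is at (81/25, -91/25). Substituting into each constraint, equality holds for (iii) and (iv); the remaining constraints have slack.

(iii) and (iv)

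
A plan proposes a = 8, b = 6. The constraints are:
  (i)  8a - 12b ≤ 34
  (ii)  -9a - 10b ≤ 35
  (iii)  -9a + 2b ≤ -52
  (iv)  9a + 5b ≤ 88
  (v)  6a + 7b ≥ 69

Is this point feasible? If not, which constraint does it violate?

not feasible — violates (iv)

Constraint (iv): 9a + 5b = 102, which is not ≤ 88. All other constraints are satisfied.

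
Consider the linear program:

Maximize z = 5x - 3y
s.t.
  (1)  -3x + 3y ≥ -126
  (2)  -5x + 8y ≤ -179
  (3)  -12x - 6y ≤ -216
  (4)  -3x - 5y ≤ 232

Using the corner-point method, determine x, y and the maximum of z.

x = 157/3, y = 31/3, maximum z = 692/3

Vertices and z = 5x - 3y:
  (157/3, 31/3) → z = 692/3
  (26, -16) → z = 178
  (467/21, -178/21) → z = 2869/21

The optimum lies where -3x + 3y = -126 and -5x + 8y = -179.
Solving simultaneously gives x = 157/3, y = 31/3.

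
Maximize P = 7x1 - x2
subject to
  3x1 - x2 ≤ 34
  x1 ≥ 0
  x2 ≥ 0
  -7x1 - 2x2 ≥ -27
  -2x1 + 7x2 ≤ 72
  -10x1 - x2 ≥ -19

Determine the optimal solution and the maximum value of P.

Feasible corners and P = 7x1 - x2:
  (0, 0) → P = 0
  (0, 72/7) → P = -72/7
  (19/10, 0) → P = 133/10
  (61/72, 379/36) → P = -331/72

At the optimal vertex, x2 = 0 and -10x1 - x2 = -19.
Solving simultaneously gives x1 = 19/10, x2 = 0.

x1 = 19/10, x2 = 0, maximum P = 133/10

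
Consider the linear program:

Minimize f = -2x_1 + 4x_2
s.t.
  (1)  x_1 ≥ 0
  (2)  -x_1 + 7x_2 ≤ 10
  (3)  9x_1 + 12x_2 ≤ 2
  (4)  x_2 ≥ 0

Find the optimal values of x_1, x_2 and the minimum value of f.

Vertices and f = -2x_1 + 4x_2:
  (0, 1/6) → f = 2/3
  (0, 0) → f = 0
  (2/9, 0) → f = -4/9

x_1 = 2/9, x_2 = 0, minimum f = -4/9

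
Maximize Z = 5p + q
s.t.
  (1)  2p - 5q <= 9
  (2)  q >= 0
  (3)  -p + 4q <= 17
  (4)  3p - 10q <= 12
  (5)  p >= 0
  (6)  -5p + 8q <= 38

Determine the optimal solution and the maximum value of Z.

p = 121/3, q = 43/3, maximum Z = 216

The optimum lies where 2p - 5q = 9 and -p + 4q = 17.
Solving simultaneously gives p = 121/3, q = 43/3.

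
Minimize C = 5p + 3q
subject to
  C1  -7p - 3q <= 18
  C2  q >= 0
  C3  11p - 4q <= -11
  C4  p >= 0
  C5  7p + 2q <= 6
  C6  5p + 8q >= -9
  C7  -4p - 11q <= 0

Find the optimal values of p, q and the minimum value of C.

p = 0, q = 11/4, minimum C = 33/4

Feasible corners and C = 5p + 3q:
  (0, 11/4) → C = 33/4
  (1/25, 143/50) → C = 439/50
  (0, 3) → C = 9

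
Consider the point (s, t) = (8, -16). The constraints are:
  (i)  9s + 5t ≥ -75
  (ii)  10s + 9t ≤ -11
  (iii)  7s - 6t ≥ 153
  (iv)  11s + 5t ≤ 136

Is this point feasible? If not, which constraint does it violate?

not feasible — violates (iii)

Constraint (iii): 7s - 6t = 152, which is not ≥ 153. All other constraints are satisfied.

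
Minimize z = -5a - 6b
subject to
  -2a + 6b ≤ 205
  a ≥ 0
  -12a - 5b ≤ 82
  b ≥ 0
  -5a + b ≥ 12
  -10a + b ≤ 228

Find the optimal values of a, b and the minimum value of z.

a = 19/4, b = 143/4, minimum z = -953/4

Vertices and z = -5a - 6b:
  (0, 205/6) → z = -205
  (19/4, 143/4) → z = -953/4
  (0, 12) → z = -72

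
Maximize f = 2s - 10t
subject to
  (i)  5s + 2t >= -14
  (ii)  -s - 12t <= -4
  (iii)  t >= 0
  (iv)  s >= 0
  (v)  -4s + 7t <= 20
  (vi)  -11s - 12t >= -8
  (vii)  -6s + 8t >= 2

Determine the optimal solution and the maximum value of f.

s = 1/10, t = 13/40, maximum f = -61/20

At the optimal vertex, -s - 12t = -4 and -6s + 8t = 2.
Solving simultaneously gives s = 1/10, t = 13/40.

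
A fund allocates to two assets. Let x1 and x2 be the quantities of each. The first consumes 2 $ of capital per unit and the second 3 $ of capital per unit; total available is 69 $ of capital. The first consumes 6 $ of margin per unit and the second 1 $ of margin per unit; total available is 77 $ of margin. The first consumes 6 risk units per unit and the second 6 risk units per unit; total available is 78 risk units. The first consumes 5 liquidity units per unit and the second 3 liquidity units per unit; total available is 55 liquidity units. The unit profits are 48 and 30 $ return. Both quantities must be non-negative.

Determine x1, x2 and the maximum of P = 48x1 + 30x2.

x1 = 8, x2 = 5, maximum P = 534

Vertices and P = 48x1 + 30x2:
  (0, 0) → P = 0
  (0, 13) → P = 390
  (11, 0) → P = 528
  (8, 5) → P = 534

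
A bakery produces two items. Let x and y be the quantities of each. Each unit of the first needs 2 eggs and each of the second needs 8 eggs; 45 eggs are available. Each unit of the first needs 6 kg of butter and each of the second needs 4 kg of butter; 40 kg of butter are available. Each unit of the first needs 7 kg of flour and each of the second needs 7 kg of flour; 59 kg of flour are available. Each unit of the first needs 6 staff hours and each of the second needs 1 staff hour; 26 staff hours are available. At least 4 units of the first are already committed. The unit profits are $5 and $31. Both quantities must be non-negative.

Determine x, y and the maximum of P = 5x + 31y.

x = 4, y = 2, maximum P = 82

Extreme points and P = 5x + 31y:
  (13/3, 0) → P = 65/3
  (4, 0) → P = 20
  (4, 2) → P = 82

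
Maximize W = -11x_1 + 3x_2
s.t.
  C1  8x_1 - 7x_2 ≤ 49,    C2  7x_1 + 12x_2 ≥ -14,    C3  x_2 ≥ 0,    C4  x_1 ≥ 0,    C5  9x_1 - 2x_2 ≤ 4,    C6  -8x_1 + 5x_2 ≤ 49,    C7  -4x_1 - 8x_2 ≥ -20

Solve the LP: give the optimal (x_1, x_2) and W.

x_1 = 0, x_2 = 5/2, maximum W = 15/2

Feasible corners and W = -11x_1 + 3x_2:
  (0, 0) → W = 0
  (4/9, 0) → W = -44/9
  (0, 5/2) → W = 15/2
  (9/10, 41/20) → W = -15/4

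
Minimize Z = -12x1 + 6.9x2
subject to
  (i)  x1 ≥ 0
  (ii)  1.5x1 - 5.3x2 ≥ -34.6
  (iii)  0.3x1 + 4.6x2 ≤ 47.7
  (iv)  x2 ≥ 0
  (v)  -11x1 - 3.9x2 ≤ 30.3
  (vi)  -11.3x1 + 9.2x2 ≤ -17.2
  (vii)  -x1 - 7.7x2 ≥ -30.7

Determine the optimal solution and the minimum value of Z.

Feasible corners and Z = -12x1 + 6.9x2:
  (172/113, 0) → Z = -2064/113
  (307/10, 0) → Z = -1842/5
  (41488/9621, 32971/9621) → Z = -901187/32070

The optimum lies where x2 = 0 and -x1 - 7.7x2 = -30.7.
Solving simultaneously gives x1 = 307/10, x2 = 0.

x1 = 30.7, x2 = 0, minimum Z = -368.4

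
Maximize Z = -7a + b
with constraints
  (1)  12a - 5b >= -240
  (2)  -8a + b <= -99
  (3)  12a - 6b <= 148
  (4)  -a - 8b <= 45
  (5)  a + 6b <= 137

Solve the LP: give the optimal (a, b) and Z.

a = 731/49, b = 997/49, maximum Z = -4120/49

Vertices and Z = -7a + b:
  (223/18, 1/9) → Z = -1559/18
  (731/49, 997/49) → Z = -4120/49
  (285/13, 748/39) → Z = -5237/39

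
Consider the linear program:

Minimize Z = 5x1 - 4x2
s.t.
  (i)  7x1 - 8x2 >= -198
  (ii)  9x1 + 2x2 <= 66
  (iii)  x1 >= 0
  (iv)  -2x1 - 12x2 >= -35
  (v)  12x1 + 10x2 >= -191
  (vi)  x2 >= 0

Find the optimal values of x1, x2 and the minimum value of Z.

x1 = 0, x2 = 35/12, minimum Z = -35/3

Corner points and Z = 5x1 - 4x2:
  (361/52, 183/104) → Z = 1439/52
  (22/3, 0) → Z = 110/3
  (0, 35/12) → Z = -35/3
  (0, 0) → Z = 0

The optimum lies where x1 = 0 and -2x1 - 12x2 = -35.
Solving simultaneously gives x1 = 0, x2 = 35/12.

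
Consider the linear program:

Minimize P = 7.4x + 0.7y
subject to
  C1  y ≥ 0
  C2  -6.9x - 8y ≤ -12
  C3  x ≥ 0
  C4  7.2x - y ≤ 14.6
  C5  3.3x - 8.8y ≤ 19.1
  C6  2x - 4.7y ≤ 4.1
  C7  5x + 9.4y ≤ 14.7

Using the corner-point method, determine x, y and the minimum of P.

Feasible corners and P = 7.4x + 0.7y:
  (40/23, 0) → P = 296/23
  (73/36, 0) → P = 2701/180
  (0, 3/2) → P = 21/20
  (0, 147/94) → P = 1029/940
  (7597/3634, 821/1817) → P = 143418/9085

x = 0, y = 1.5, minimum P = 1.05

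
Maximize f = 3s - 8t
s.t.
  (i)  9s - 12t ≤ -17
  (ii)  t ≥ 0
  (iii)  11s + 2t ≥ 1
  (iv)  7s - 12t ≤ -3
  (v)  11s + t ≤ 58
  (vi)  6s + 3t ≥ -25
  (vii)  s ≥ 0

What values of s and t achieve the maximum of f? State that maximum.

s = 0, t = 17/12, maximum f = -34/3

Corner points and f = 3s - 8t:
  (679/141, 709/141) → f = -3635/141
  (0, 17/12) → f = -34/3
  (0, 58) → f = -464

At the optimal vertex, 9s - 12t = -17 and s = 0.
Solving simultaneously gives s = 0, t = 17/12.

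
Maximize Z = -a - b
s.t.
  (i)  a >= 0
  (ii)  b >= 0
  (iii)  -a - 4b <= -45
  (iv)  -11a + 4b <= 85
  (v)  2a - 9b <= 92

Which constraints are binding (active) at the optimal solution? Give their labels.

Feasible corners and Z = -a - b:
  (0, 45/4) → Z = -45/4
  (0, 85/4) → Z = -85/4
  (45, 0) → Z = -45
  (46, 0) → Z = -46
The feasible region is unbounded (it extends along (9, 2), (4, 11)), but Z strictly decreases along every unbounded feasible direction, so there is no improving ray and the maximum is attained at a vertex.

The maximum is at (0, 45/4). Substituting into each constraint, equality holds for (i) and (iii); the remaining constraints have slack.

(i) and (iii)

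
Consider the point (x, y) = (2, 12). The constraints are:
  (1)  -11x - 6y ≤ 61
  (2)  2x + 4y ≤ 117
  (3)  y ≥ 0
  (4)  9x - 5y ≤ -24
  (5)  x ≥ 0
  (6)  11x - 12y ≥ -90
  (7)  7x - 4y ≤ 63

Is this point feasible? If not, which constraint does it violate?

Constraint (6): 11x - 12y = -122, which is not ≥ -90. All other constraints are satisfied.

not feasible — violates (6)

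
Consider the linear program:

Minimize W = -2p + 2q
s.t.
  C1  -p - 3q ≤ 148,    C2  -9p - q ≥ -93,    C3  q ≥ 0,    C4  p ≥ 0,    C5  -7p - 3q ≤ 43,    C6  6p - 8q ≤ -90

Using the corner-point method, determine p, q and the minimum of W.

Vertices and W = -2p + 2q:
  (0, 93) → W = 186
  (109/13, 228/13) → W = 238/13
  (0, 45/4) → W = 45/2

The binding constraints are -9p - q = -93 and 6p - 8q = -90.
Solving simultaneously gives p = 109/13, q = 228/13.

p = 109/13, q = 228/13, minimum W = 238/13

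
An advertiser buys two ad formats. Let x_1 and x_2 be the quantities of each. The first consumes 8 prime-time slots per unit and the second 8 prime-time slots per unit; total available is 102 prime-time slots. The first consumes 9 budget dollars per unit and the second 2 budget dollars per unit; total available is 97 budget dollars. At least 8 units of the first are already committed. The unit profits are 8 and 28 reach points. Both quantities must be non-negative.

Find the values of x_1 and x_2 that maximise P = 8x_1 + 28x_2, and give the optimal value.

Vertices and P = 8x_1 + 28x_2:
  (97/9, 0) → P = 776/9
  (8, 0) → P = 64
  (143/14, 71/28) → P = 1069/7
  (8, 19/4) → P = 197

At the optimal vertex, 8x_1 + 8x_2 = 102 and x_1 = 8.
Solving simultaneously gives x_1 = 8, x_2 = 19/4.

x_1 = 8, x_2 = 19/4, maximum P = 197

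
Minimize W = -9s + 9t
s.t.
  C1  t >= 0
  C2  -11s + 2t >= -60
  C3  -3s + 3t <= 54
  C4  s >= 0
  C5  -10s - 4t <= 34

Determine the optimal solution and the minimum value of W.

Extreme points and W = -9s + 9t:
  (60/11, 0) → W = -540/11
  (0, 0) → W = 0
  (32/3, 86/3) → W = 162
  (0, 18) → W = 162

s = 60/11, t = 0, minimum W = -540/11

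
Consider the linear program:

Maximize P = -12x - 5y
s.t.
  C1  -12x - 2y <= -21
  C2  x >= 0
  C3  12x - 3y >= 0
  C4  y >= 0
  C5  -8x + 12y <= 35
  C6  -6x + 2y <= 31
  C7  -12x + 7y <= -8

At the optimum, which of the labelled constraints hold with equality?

Feasible corners and P = -12x - 5y:
  (7/4, 0) → P = -21
  (163/108, 13/9) → P = -76/3
  (31/8, 11/2) → P = -74
The feasible region is unbounded (it extends along (1, 0), (3, 2)), but P strictly decreases along every unbounded feasible direction, so there is no improving ray and the maximum is attained at a vertex.

The maximum is at (7/4, 0). Substituting into each constraint, equality holds for C1 and C4; the remaining constraints have slack.

C1 and C4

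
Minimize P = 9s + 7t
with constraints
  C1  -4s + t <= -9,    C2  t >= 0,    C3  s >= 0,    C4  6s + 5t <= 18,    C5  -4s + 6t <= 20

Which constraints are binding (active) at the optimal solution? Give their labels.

Corner points and P = 9s + 7t:
  (9/4, 0) → P = 81/4
  (63/26, 9/13) → P = 693/26
  (3, 0) → P = 27

The minimum is at (9/4, 0). Substituting into each constraint, equality holds for C1 and C2; the remaining constraints have slack.

C1 and C2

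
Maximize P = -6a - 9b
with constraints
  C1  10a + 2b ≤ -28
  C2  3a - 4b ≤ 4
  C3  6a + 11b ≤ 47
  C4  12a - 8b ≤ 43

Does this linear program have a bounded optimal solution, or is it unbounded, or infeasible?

unbounded

From the feasible point (-52/23, -62/23), moving in the direction (-4, -3) keeps every constraint satisfied while P increases without bound.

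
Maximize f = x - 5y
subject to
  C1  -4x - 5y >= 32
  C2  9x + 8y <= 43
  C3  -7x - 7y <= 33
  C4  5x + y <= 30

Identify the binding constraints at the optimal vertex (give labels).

Extreme points and f = x - 5y:
  (59/7, -92/7) → f = 519/7
  (26/3, -40/3) → f = 226/3
  (243/28, -375/28) → f = 1059/14

The maximum is at (243/28, -375/28). Substituting into each constraint, equality holds for C3 and C4; the remaining constraints have slack.

C3 and C4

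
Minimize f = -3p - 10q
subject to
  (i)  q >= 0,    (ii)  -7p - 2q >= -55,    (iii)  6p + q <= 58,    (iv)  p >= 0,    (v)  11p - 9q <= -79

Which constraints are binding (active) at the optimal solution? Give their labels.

(ii) and (iv)

Corner points and f = -3p - 10q:
  (0, 55/2) → f = -275
  (337/85, 1158/85) → f = -12591/85
  (0, 79/9) → f = -790/9

The minimum is at (0, 55/2). Substituting into each constraint, equality holds for (ii) and (iv); the remaining constraints have slack.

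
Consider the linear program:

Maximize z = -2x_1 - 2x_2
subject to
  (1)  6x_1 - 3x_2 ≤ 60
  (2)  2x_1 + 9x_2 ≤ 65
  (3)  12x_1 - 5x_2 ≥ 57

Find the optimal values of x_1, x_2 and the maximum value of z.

Corner points and z = -2x_1 - 2x_2:
  (49/4, 9/2) → z = -67/2
  (-43/2, -63) → z = 169
  (419/59, 333/59) → z = -1504/59

x_1 = -43/2, x_2 = -63, maximum z = 169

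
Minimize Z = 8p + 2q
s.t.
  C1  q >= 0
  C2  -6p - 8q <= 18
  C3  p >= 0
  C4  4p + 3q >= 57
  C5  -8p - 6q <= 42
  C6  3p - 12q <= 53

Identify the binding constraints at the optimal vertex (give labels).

Feasible corners and Z = 8p + 2q:
  (57/4, 0) → Z = 114
  (53/3, 0) → Z = 424/3
  (0, 19) → Z = 38
The feasible region is unbounded (it extends along (0, 1), (4, 1)), but Z strictly increases along every unbounded feasible direction, so there is no improving ray and the minimum is attained at a vertex.

The minimum is at (0, 19). Substituting into each constraint, equality holds for C3 and C4; the remaining constraints have slack.

C3 and C4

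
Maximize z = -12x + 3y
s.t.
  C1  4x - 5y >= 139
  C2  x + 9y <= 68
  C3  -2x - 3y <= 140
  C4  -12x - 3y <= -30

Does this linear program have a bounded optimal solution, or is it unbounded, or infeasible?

Extreme points and z = -12x + 3y:
  (1591/41, 133/41) → z = -18693/41
  (63/8, -43/2) → z = -159
  (17, -58) → z = -378
The feasible region has finitely many vertices and no improving ray; the maximum is -159 at (63/8, -43/2).

bounded optimum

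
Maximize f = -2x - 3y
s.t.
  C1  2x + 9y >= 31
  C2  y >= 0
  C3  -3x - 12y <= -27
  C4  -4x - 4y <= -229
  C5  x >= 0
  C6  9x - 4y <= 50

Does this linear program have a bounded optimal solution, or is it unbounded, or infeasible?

Vertices and f = -2x - 3y:
  (0, 229/4) → f = -687/4
  (279/13, 1861/52) → f = -7815/52
The feasible region has finitely many vertices and no improving ray; the maximum is -7815/52 at (279/13, 1861/52).

bounded optimum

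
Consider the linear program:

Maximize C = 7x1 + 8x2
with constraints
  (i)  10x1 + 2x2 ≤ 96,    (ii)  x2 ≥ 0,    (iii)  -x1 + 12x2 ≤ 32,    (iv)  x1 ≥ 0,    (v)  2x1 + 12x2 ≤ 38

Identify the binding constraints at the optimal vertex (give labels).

Vertices and C = 7x1 + 8x2:
  (48/5, 0) → C = 336/5
  (269/29, 47/29) → C = 2259/29
  (0, 0) → C = 0
  (0, 8/3) → C = 64/3
  (2, 17/6) → C = 110/3

The maximum is at (269/29, 47/29). Substituting into each constraint, equality holds for (i) and (v); the remaining constraints have slack.

(i) and (v)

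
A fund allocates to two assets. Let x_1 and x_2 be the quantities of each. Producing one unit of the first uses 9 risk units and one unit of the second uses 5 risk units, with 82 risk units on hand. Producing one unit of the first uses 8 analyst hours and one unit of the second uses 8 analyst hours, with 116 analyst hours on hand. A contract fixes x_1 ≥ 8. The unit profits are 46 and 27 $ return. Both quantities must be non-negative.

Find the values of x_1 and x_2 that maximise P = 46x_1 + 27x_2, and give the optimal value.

x_1 = 8, x_2 = 2, maximum P = 422

The binding constraints are 9x_1 + 5x_2 = 82 and x_1 = 8.
Solving simultaneously gives x_1 = 8, x_2 = 2.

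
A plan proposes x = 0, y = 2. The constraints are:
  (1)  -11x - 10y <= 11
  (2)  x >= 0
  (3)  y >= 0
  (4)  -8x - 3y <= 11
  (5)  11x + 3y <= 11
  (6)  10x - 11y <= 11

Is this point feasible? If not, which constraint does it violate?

(1): -20 ≤ 11 ✓
(2): 0 ≥ 0 ✓
(3): 2 ≥ 0 ✓
(4): -6 ≤ 11 ✓
(5): 6 ≤ 11 ✓
(6): -22 ≤ 11 ✓

feasible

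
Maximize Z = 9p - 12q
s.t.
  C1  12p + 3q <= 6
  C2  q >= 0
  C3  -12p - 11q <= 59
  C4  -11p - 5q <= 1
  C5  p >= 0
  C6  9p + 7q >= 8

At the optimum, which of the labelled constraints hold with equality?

Vertices and Z = 9p - 12q:
  (0, 2) → Z = -24
  (6/19, 14/19) → Z = -6
  (0, 8/7) → Z = -96/7

The maximum is at (6/19, 14/19). Substituting into each constraint, equality holds for C1 and C6; the remaining constraints have slack.

C1 and C6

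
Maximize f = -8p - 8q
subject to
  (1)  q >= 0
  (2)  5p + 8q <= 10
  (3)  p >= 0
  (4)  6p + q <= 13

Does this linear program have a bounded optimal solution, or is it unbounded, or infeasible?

bounded optimum

Corner points and f = -8p - 8q:
  (2, 0) → f = -16
  (0, 0) → f = 0
  (0, 5/4) → f = -10
The feasible region has finitely many vertices and no improving ray; the maximum is 0 at (0, 0).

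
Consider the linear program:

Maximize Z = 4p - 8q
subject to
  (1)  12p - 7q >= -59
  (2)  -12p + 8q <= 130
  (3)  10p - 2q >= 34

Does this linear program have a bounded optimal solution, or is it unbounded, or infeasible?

From the feasible point (73/2, 71), moving in the direction (-2, -10) keeps every constraint satisfied while Z increases without bound.

unbounded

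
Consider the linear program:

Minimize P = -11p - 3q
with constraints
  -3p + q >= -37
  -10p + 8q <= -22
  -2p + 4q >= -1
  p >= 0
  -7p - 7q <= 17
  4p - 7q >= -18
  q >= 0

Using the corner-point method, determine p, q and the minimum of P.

p = 277/17, q = 202/17, minimum P = -3653/17

Corner points and P = -11p - 3q:
  (147/10, 71/10) → P = -183
  (277/17, 202/17) → P = -3653/17
  (10/3, 17/12) → P = -491/12
  (149/19, 134/19) → P = -2041/19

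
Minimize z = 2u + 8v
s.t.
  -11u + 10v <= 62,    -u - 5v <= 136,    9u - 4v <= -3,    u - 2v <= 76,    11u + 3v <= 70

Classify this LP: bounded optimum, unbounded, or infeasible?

bounded optimum

Corner points and z = 2u + 8v:
  (-334/13, -1434/65) → z = -14812/65
  (514/143, 132/13) → z = 12644/143
  (-559/49, -1221/49) → z = -10886/49
  (271/71, 663/71) → z = 5846/71
The feasible region has finitely many vertices and no improving ray; the minimum is -14812/65 at (-334/13, -1434/65).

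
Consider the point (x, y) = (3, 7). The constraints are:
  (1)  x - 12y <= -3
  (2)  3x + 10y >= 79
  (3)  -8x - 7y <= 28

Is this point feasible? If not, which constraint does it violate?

(1): -81 ≤ -3 ✓
(2): 79 ≥ 79 ✓
(3): -73 ≤ 28 ✓

feasible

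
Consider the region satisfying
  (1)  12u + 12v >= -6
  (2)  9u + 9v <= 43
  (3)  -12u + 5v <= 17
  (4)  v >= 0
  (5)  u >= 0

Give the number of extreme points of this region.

The feasible vertices (each the meet of two boundaries and inside every other half-plane) are:
  (62/153, 223/51)
  (43/9, 0)
  (0, 17/5)
  (0, 0)

4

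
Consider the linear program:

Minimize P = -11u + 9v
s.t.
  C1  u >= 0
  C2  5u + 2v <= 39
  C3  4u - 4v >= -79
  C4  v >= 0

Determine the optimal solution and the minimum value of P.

u = 39/5, v = 0, minimum P = -429/5

Feasible corners and P = -11u + 9v:
  (0, 39/2) → P = 351/2
  (0, 0) → P = 0
  (39/5, 0) → P = -429/5

At the optimal vertex, 5u + 2v = 39 and v = 0.
Solving simultaneously gives u = 39/5, v = 0.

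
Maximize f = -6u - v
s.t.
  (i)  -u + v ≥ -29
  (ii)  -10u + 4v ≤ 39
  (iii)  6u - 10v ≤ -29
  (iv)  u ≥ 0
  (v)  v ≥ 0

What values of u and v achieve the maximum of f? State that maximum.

u = 0, v = 29/10, maximum f = -29/10

Vertices and f = -6u - v:
  (319/4, 203/4) → f = -2117/4
  (0, 39/4) → f = -39/4
  (0, 29/10) → f = -29/10
The feasible region is unbounded (it extends along (2, 5), (1, 1)), but f strictly decreases along every unbounded feasible direction, so there is no improving ray and the maximum is attained at a vertex.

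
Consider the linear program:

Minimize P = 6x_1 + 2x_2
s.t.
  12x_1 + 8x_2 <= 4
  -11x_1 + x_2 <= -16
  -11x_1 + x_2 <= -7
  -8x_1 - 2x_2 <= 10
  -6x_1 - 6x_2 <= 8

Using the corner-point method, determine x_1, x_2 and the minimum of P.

x_1 = 11/9, x_2 = -23/9, minimum P = 20/9

Vertices and P = 6x_1 + 2x_2:
  (33/25, -37/25) → P = 124/25
  (11/3, -5) → P = 12
  (11/9, -23/9) → P = 20/9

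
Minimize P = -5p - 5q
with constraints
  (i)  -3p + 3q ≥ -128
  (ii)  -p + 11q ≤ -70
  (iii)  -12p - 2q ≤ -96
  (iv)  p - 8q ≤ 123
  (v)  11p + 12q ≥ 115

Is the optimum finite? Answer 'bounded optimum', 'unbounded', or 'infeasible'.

bounded optimum

Extreme points and P = -5p - 5q:
  (599/15, -41/15) → P = -186
  (655/21, -241/21) → P = -690/7
  (2105/133, -655/133) → P = -7250/133
  (599/25, -619/50) → P = -579/10
The feasible region has finitely many vertices and no improving ray; the minimum is -186 at (599/15, -41/15).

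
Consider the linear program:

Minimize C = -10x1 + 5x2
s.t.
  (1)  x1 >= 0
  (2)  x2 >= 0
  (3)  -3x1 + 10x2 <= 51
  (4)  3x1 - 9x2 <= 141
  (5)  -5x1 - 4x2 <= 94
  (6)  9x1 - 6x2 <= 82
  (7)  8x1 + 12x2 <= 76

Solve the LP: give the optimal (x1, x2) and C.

x1 = 120/13, x2 = 7/39, minimum C = -3565/39

Feasible corners and C = -10x1 + 5x2:
  (0, 0) → C = 0
  (0, 51/10) → C = 51/2
  (82/9, 0) → C = -820/9
  (37/29, 159/29) → C = 425/29
  (120/13, 7/39) → C = -3565/39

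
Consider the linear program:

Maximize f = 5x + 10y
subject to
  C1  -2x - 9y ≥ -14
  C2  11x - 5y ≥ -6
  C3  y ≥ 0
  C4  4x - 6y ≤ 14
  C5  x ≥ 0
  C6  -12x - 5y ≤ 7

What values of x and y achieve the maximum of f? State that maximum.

Vertices and f = 5x + 10y:
  (16/109, 166/109) → f = 1740/109
  (35/8, 7/12) → f = 665/24
  (0, 6/5) → f = 12
  (7/2, 0) → f = 35/2
  (0, 0) → f = 0

The binding constraints are -2x - 9y = -14 and 4x - 6y = 14.
Solving simultaneously gives x = 35/8, y = 7/12.

x = 35/8, y = 7/12, maximum f = 665/24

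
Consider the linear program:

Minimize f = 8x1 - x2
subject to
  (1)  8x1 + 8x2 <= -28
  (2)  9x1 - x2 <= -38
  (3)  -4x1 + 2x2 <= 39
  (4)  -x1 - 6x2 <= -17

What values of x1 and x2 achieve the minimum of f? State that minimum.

Vertices and f = 8x1 - x2:
  (-23/3, 25/6) → f = -131/2
  (-38/5, 41/10) → f = -649/10
  (-100/13, 107/26) → f = -1707/26

The binding constraints are -4x1 + 2x2 = 39 and -x1 - 6x2 = -17.
Solving simultaneously gives x1 = -100/13, x2 = 107/26.

x1 = -100/13, x2 = 107/26, minimum f = -1707/26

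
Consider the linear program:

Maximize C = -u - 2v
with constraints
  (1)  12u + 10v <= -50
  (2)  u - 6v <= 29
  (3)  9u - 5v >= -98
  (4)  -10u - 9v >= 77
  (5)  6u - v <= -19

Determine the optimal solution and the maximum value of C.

u = -733/49, v = -359/49, maximum C = 1451/49

Vertices and C = -u - 2v:
  (-733/49, -359/49) → C = 1451/49
  (-143/35, -193/35) → C = 529/35
  (-1267/131, 287/131) → C = 693/131
  (-31/8, -17/4) → C = 99/8

The optimum lies where u - 6v = 29 and 9u - 5v = -98.
Solving simultaneously gives u = -733/49, v = -359/49.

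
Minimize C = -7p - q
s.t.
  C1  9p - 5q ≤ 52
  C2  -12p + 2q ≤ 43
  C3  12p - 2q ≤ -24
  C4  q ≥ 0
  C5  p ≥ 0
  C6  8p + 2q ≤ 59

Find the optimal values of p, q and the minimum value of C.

p = 7/4, q = 45/2, minimum C = -139/4

Vertices and C = -7p - q:
  (0, 43/2) → C = -43/2
  (4/5, 263/10) → C = -319/10
  (0, 12) → C = -12
  (7/4, 45/2) → C = -139/4

The binding constraints are 12p - 2q = -24 and 8p + 2q = 59.
Solving simultaneously gives p = 7/4, q = 45/2.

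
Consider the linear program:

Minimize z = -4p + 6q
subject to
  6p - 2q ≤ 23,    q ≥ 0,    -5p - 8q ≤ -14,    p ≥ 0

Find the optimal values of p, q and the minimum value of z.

p = 23/6, q = 0, minimum z = -46/3

Corner points and z = -4p + 6q:
  (23/6, 0) → z = -46/3
  (14/5, 0) → z = -56/5
  (0, 7/4) → z = 21/2
The feasible region is unbounded (it extends along (0, 1), (1, 3)), but z strictly increases along every unbounded feasible direction, so there is no improving ray and the minimum is attained at a vertex.

At the optimal vertex, 6p - 2q = 23 and q = 0.
Solving simultaneously gives p = 23/6, q = 0.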